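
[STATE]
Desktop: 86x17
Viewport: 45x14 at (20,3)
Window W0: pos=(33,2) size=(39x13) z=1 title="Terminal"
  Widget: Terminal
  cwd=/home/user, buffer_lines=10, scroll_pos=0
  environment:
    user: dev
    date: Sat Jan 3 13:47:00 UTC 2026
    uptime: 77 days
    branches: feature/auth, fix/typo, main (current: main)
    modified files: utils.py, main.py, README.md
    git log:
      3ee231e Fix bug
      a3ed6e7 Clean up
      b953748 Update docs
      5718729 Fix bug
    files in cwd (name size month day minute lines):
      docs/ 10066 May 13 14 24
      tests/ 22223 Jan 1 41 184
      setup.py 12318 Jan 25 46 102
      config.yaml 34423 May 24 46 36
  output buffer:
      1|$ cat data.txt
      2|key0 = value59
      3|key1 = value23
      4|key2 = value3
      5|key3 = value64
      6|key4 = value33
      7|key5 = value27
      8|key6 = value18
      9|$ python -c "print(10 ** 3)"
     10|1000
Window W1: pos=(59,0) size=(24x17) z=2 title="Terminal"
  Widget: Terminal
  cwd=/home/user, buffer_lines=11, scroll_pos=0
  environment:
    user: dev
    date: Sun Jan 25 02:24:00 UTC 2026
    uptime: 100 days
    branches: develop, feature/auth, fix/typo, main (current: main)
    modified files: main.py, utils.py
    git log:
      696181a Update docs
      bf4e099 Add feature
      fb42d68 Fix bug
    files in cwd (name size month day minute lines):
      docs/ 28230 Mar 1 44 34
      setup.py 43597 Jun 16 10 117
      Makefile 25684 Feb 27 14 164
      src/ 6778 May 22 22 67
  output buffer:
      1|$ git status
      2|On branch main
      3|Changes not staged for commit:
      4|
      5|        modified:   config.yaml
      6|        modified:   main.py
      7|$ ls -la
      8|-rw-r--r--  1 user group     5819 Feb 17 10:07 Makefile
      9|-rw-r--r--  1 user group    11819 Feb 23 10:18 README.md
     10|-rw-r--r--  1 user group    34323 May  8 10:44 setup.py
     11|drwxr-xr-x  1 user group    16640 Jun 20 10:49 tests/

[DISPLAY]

             ┃ Terminal                ┃$ git
             ┠─────────────────────────┃On br
             ┃$ cat data.txt           ┃Chang
             ┃key0 = value59           ┃     
             ┃key1 = value23           ┃     
             ┃key2 = value3            ┃     
             ┃key3 = value64           ┃$ ls 
             ┃key4 = value33           ┃-rw-r
             ┃key5 = value27           ┃-rw-r
             ┃key6 = value18           ┃-rw-r
             ┃$ python -c "print(10 ** ┃drwxr
             ┗━━━━━━━━━━━━━━━━━━━━━━━━━┃$ █  
                                       ┃     
                                       ┗━━━━━


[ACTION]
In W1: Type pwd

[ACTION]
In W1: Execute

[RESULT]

             ┃ Terminal                ┃On br
             ┠─────────────────────────┃Chang
             ┃$ cat data.txt           ┃     
             ┃key0 = value59           ┃     
             ┃key1 = value23           ┃     
             ┃key2 = value3            ┃$ ls 
             ┃key3 = value64           ┃-rw-r
             ┃key4 = value33           ┃-rw-r
             ┃key5 = value27           ┃-rw-r
             ┃key6 = value18           ┃drwxr
             ┃$ python -c "print(10 ** ┃$ pwd
             ┗━━━━━━━━━━━━━━━━━━━━━━━━━┃/home
                                       ┃$ █  
                                       ┗━━━━━


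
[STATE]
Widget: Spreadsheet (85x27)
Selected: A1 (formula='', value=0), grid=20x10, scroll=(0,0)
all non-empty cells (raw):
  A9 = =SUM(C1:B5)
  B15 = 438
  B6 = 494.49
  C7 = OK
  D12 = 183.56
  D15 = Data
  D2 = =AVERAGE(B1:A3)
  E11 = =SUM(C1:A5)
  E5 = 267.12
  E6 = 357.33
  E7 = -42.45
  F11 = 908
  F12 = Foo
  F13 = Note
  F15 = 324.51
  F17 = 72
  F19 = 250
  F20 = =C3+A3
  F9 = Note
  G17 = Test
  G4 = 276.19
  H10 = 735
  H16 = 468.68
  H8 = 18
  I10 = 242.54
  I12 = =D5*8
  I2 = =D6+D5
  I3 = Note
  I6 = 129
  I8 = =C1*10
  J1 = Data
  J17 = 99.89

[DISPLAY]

A1:                                                                                  
       A       B       C       D       E       F       G       H       I       J     
-------------------------------------------------------------------------------------
  1      [0]       0       0       0       0       0       0       0       0Data     
  2        0       0       0       0       0       0       0       0       0       0 
  3        0       0       0       0       0       0       0       0Note           0 
  4        0       0       0       0       0       0  276.19       0       0       0 
  5        0       0       0       0  267.12       0       0       0       0       0 
  6        0  494.49       0       0  357.33       0       0       0     129       0 
  7        0       0OK             0  -42.45       0       0       0       0       0 
  8        0       0       0       0       0       0       0      18       0       0 
  9        0       0       0       0       0Note           0       0       0       0 
 10        0       0       0       0       0       0       0     735  242.54       0 
 11        0       0       0       0       0     908       0       0       0       0 
 12        0       0       0  183.56       0Foo            0       0       0       0 
 13        0       0       0       0       0Note           0       0       0       0 
 14        0       0       0       0       0       0       0       0       0       0 
 15        0     438       0Data           0  324.51       0       0       0       0 
 16        0       0       0       0       0       0       0  468.68       0       0 
 17        0       0       0       0       0      72Test           0       0   99.89 
 18        0       0       0       0       0       0       0       0       0       0 
 19        0       0       0       0       0     250       0       0       0       0 
 20        0       0       0       0       0       0       0       0       0       0 
                                                                                     
                                                                                     
                                                                                     
                                                                                     


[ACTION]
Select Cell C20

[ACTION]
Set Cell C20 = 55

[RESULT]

C20: 55                                                                              
       A       B       C       D       E       F       G       H       I       J     
-------------------------------------------------------------------------------------
  1        0       0       0       0       0       0       0       0       0Data     
  2        0       0       0       0       0       0       0       0       0       0 
  3        0       0       0       0       0       0       0       0Note           0 
  4        0       0       0       0       0       0  276.19       0       0       0 
  5        0       0       0       0  267.12       0       0       0       0       0 
  6        0  494.49       0       0  357.33       0       0       0     129       0 
  7        0       0OK             0  -42.45       0       0       0       0       0 
  8        0       0       0       0       0       0       0      18       0       0 
  9        0       0       0       0       0Note           0       0       0       0 
 10        0       0       0       0       0       0       0     735  242.54       0 
 11        0       0       0       0       0     908       0       0       0       0 
 12        0       0       0  183.56       0Foo            0       0       0       0 
 13        0       0       0       0       0Note           0       0       0       0 
 14        0       0       0       0       0       0       0       0       0       0 
 15        0     438       0Data           0  324.51       0       0       0       0 
 16        0       0       0       0       0       0       0  468.68       0       0 
 17        0       0       0       0       0      72Test           0       0   99.89 
 18        0       0       0       0       0       0       0       0       0       0 
 19        0       0       0       0       0     250       0       0       0       0 
 20        0       0    [55]       0       0       0       0       0       0       0 
                                                                                     
                                                                                     
                                                                                     
                                                                                     


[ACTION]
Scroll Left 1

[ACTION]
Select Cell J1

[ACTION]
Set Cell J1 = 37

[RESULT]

J1: 37                                                                               
       A       B       C       D       E       F       G       H       I       J     
-------------------------------------------------------------------------------------
  1        0       0       0       0       0       0       0       0       0    [37] 
  2        0       0       0       0       0       0       0       0       0       0 
  3        0       0       0       0       0       0       0       0Note           0 
  4        0       0       0       0       0       0  276.19       0       0       0 
  5        0       0       0       0  267.12       0       0       0       0       0 
  6        0  494.49       0       0  357.33       0       0       0     129       0 
  7        0       0OK             0  -42.45       0       0       0       0       0 
  8        0       0       0       0       0       0       0      18       0       0 
  9        0       0       0       0       0Note           0       0       0       0 
 10        0       0       0       0       0       0       0     735  242.54       0 
 11        0       0       0       0       0     908       0       0       0       0 
 12        0       0       0  183.56       0Foo            0       0       0       0 
 13        0       0       0       0       0Note           0       0       0       0 
 14        0       0       0       0       0       0       0       0       0       0 
 15        0     438       0Data           0  324.51       0       0       0       0 
 16        0       0       0       0       0       0       0  468.68       0       0 
 17        0       0       0       0       0      72Test           0       0   99.89 
 18        0       0       0       0       0       0       0       0       0       0 
 19        0       0       0       0       0     250       0       0       0       0 
 20        0       0      55       0       0       0       0       0       0       0 
                                                                                     
                                                                                     
                                                                                     
                                                                                     


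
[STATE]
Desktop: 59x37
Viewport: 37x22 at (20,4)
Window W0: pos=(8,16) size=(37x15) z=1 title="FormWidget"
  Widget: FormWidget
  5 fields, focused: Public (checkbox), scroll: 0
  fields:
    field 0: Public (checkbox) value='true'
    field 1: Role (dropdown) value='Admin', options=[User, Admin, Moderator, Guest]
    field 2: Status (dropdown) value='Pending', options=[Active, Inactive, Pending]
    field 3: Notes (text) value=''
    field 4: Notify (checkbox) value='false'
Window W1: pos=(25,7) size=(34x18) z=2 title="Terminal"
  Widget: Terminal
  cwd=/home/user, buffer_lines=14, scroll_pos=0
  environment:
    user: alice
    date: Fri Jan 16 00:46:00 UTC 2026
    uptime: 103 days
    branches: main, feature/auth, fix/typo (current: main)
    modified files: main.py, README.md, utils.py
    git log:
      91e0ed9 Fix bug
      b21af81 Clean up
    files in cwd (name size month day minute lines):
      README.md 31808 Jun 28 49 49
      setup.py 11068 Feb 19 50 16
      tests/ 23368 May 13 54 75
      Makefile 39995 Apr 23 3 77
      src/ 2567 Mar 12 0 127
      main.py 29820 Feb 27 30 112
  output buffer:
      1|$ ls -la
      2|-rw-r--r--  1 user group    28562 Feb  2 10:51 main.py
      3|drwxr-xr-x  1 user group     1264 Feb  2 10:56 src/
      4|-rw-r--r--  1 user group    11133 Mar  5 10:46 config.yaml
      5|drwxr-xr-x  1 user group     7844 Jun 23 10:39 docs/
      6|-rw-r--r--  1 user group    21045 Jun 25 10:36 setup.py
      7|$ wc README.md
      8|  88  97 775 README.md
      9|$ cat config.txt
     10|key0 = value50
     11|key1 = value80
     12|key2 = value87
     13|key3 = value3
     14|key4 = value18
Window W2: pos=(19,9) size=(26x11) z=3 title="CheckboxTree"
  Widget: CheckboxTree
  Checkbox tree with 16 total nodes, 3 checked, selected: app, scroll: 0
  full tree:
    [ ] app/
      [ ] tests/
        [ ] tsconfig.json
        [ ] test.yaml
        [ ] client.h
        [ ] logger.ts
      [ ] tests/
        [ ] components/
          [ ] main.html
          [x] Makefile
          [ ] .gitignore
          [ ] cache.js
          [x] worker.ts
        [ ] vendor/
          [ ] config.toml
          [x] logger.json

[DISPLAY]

                                     
                                     
                                     
     ┏━━━━━━━━━━━━━━━━━━━━━━━━━━━━━━━
     ┃ Terminal                      
━━━━━━━━━━━━━━━━━━━━━━━━┓────────────
 CheckboxTree           ┃            
────────────────────────┨group    285
>[-] app/               ┃group     12
   [ ] tests/           ┃group    111
     [ ] tsconfig.json  ┃group     78
     [ ] test.yaml      ┃group    210
     [ ] client.h       ┃            
     [ ] logger.ts      ┃.md         
   [-] tests/           ┃            
━━━━━━━━━━━━━━━━━━━━━━━━┛            
   [A┃key1 = value80                 
   [P┃key2 = value87                 
   [ ┃key3 = value3                  
   [ ┃key4 = value18                 
     ┗━━━━━━━━━━━━━━━━━━━━━━━━━━━━━━━
                        ┃            


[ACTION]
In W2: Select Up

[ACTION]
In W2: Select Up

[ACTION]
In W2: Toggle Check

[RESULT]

                                     
                                     
                                     
     ┏━━━━━━━━━━━━━━━━━━━━━━━━━━━━━━━
     ┃ Terminal                      
━━━━━━━━━━━━━━━━━━━━━━━━┓────────────
 CheckboxTree           ┃            
────────────────────────┨group    285
>[x] app/               ┃group     12
   [x] tests/           ┃group    111
     [x] tsconfig.json  ┃group     78
     [x] test.yaml      ┃group    210
     [x] client.h       ┃            
     [x] logger.ts      ┃.md         
   [x] tests/           ┃            
━━━━━━━━━━━━━━━━━━━━━━━━┛            
   [A┃key1 = value80                 
   [P┃key2 = value87                 
   [ ┃key3 = value3                  
   [ ┃key4 = value18                 
     ┗━━━━━━━━━━━━━━━━━━━━━━━━━━━━━━━
                        ┃            


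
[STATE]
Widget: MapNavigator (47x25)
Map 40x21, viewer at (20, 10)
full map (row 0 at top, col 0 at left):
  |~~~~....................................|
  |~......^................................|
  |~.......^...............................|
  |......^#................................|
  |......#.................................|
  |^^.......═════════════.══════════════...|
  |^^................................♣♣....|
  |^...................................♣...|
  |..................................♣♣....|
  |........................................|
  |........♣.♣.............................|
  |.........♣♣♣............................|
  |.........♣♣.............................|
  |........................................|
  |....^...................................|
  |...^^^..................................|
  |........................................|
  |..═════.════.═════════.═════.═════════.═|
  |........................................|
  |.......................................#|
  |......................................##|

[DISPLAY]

                                               
                                               
   ~~~~....................................    
   ~......^................................    
   ~.......^...............................    
   ......^#................................    
   ......#.................................    
   ^^.......═════════════.══════════════...    
   ^^................................♣♣....    
   ^...................................♣...    
   ..................................♣♣....    
   ........................................    
   ........♣.♣.........@...................    
   .........♣♣♣............................    
   .........♣♣.............................    
   ........................................    
   ....^...................................    
   ...^^^..................................    
   ........................................    
   ..═════.════.═════════.═════.═════════.═    
   ........................................    
   .......................................#    
   ......................................##    
                                               
                                               


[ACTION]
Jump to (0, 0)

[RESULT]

                                               
                                               
                                               
                                               
                                               
                                               
                                               
                                               
                                               
                                               
                                               
                                               
                       @~~~....................
                       ~......^................
                       ~.......^...............
                       ......^#................
                       ......#.................
                       ^^.......═════════════.═
                       ^^......................
                       ^.......................
                       ........................
                       ........................
                       ........♣.♣.............
                       .........♣♣♣............
                       .........♣♣.............


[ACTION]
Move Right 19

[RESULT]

                                               
                                               
                                               
                                               
                                               
                                               
                                               
                                               
                                               
                                               
                                               
                                               
    ~~~~...............@....................   
    ~......^................................   
    ~.......^...............................   
    ......^#................................   
    ......#.................................   
    ^^.......═════════════.══════════════...   
    ^^................................♣♣....   
    ^...................................♣...   
    ..................................♣♣....   
    ........................................   
    ........♣.♣.............................   
    .........♣♣♣............................   
    .........♣♣.............................   


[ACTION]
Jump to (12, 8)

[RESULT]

                                               
                                               
                                               
                                               
           ~~~~................................
           ~......^............................
           ~.......^...........................
           ......^#............................
           ......#.............................
           ^^.......═════════════.═════════════
           ^^................................♣♣
           ^...................................
           ............@.....................♣♣
           ....................................
           ........♣.♣.........................
           .........♣♣♣........................
           .........♣♣.........................
           ....................................
           ....^...............................
           ...^^^..............................
           ....................................
           ..═════.════.═════════.═════.═══════
           ....................................
           ....................................
           ....................................


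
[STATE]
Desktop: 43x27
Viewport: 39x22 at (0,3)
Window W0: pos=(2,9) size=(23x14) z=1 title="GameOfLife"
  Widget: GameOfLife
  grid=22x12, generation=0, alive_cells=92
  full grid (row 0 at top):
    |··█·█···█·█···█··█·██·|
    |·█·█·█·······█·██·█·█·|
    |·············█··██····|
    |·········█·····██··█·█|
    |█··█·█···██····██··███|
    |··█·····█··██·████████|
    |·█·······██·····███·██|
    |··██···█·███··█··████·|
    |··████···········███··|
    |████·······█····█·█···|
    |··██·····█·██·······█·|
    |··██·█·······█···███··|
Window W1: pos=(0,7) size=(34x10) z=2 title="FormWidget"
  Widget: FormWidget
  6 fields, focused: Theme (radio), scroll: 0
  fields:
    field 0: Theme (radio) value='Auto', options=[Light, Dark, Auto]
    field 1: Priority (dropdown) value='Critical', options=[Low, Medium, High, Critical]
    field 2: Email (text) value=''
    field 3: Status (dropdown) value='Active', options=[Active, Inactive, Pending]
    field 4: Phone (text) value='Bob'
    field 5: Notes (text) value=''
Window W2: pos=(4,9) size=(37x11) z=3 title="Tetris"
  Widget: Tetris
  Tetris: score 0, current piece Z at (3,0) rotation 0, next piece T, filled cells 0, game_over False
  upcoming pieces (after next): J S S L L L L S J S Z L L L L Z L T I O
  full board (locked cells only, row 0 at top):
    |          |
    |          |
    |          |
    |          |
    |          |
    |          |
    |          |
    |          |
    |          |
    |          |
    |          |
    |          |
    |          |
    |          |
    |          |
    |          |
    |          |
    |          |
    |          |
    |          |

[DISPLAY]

                                       
                                       
                                       
                                       
┏━━━━━━━━━━━━━━━━━━━━━━━━━━━━━━━━┓     
┃ FormWidget                     ┃     
┠───┏━━━━━━━━━━━━━━━━━━━━━━━━━━━━━━━━━━
┃> T┃ Tetris                           
┃  P┠──────────────────────────────────
┃  E┃          │Next:                  
┃  S┃          │ ▒                     
┃  P┃          │▒▒▒                    
┃  N┃          │                       
┗━━━┃          │                       
  ┃·┃          │                       
  ┃·┃          │Score:                 
  ┃·┗━━━━━━━━━━━━━━━━━━━━━━━━━━━━━━━━━━
  ┃··████···········███·┃              
  ┃████·······█····█·█··┃              
  ┗━━━━━━━━━━━━━━━━━━━━━┛              
                                       
                                       


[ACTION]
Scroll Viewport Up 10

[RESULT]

                                       
                                       
                                       
                                       
                                       
                                       
                                       
┏━━━━━━━━━━━━━━━━━━━━━━━━━━━━━━━━┓     
┃ FormWidget                     ┃     
┠───┏━━━━━━━━━━━━━━━━━━━━━━━━━━━━━━━━━━
┃> T┃ Tetris                           
┃  P┠──────────────────────────────────
┃  E┃          │Next:                  
┃  S┃          │ ▒                     
┃  P┃          │▒▒▒                    
┃  N┃          │                       
┗━━━┃          │                       
  ┃·┃          │                       
  ┃·┃          │Score:                 
  ┃·┗━━━━━━━━━━━━━━━━━━━━━━━━━━━━━━━━━━
  ┃··████···········███·┃              
  ┃████·······█····█·█··┃              


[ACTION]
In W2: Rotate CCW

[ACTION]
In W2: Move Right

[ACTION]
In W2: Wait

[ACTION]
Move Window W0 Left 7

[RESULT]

                                       
                                       
                                       
                                       
                                       
                                       
                                       
┏━━━━━━━━━━━━━━━━━━━━━━━━━━━━━━━━┓     
┃ FormWidget                     ┃     
┠───┏━━━━━━━━━━━━━━━━━━━━━━━━━━━━━━━━━━
┃> T┃ Tetris                           
┃  P┠──────────────────────────────────
┃  E┃          │Next:                  
┃  S┃          │ ▒                     
┃  P┃          │▒▒▒                    
┃  N┃          │                       
┗━━━┃          │                       
┃··█┃          │                       
┃·█·┃          │Score:                 
┃··█┗━━━━━━━━━━━━━━━━━━━━━━━━━━━━━━━━━━
┃··████···········███·┃                
┃████·······█····█·█··┃                


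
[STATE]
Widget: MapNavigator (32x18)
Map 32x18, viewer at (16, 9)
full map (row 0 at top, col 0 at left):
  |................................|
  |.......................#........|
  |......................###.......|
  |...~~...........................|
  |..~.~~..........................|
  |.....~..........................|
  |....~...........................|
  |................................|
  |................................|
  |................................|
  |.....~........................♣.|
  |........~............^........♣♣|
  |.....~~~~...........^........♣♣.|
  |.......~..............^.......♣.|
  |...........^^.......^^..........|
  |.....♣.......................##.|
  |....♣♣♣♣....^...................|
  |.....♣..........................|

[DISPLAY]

................................
.......................#........
......................###.......
...~~...........................
..~.~~..........................
.....~..........................
....~...........................
................................
................................
................@...............
.....~........................♣.
........~............^........♣♣
.....~~~~...........^........♣♣.
.......~..............^.......♣.
...........^^.......^^..........
.....♣.......................##.
....♣♣♣♣....^...................
.....♣..........................


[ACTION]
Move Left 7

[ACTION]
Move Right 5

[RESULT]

  ..............................
  .......................#......
  ......................###.....
  ...~~.........................
  ..~.~~........................
  .....~........................
  ....~.........................
  ..............................
  ..............................
  ..............@...............
  .....~........................
  ........~............^........
  .....~~~~...........^........♣
  .......~..............^.......
  ...........^^.......^^........
  .....♣.......................#
  ....♣♣♣♣....^.................
  .....♣........................


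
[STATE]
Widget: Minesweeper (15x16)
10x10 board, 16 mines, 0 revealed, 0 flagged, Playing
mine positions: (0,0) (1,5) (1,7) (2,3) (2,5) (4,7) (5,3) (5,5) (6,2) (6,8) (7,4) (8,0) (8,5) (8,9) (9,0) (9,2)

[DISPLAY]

■■■■■■■■■■     
■■■■■■■■■■     
■■■■■■■■■■     
■■■■■■■■■■     
■■■■■■■■■■     
■■■■■■■■■■     
■■■■■■■■■■     
■■■■■■■■■■     
■■■■■■■■■■     
■■■■■■■■■■     
               
               
               
               
               
               


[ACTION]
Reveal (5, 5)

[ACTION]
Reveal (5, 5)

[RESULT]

✹■■■■■■■■■     
■■■■■✹■✹■■     
■■■✹■✹■■■■     
■■■■■■■■■■     
■■■■■■■✹■■     
■■■✹■✹■■■■     
■■✹■■■■■✹■     
■■■■✹■■■■■     
✹■■■■✹■■■✹     
✹■✹■■■■■■■     
               
               
               
               
               
               


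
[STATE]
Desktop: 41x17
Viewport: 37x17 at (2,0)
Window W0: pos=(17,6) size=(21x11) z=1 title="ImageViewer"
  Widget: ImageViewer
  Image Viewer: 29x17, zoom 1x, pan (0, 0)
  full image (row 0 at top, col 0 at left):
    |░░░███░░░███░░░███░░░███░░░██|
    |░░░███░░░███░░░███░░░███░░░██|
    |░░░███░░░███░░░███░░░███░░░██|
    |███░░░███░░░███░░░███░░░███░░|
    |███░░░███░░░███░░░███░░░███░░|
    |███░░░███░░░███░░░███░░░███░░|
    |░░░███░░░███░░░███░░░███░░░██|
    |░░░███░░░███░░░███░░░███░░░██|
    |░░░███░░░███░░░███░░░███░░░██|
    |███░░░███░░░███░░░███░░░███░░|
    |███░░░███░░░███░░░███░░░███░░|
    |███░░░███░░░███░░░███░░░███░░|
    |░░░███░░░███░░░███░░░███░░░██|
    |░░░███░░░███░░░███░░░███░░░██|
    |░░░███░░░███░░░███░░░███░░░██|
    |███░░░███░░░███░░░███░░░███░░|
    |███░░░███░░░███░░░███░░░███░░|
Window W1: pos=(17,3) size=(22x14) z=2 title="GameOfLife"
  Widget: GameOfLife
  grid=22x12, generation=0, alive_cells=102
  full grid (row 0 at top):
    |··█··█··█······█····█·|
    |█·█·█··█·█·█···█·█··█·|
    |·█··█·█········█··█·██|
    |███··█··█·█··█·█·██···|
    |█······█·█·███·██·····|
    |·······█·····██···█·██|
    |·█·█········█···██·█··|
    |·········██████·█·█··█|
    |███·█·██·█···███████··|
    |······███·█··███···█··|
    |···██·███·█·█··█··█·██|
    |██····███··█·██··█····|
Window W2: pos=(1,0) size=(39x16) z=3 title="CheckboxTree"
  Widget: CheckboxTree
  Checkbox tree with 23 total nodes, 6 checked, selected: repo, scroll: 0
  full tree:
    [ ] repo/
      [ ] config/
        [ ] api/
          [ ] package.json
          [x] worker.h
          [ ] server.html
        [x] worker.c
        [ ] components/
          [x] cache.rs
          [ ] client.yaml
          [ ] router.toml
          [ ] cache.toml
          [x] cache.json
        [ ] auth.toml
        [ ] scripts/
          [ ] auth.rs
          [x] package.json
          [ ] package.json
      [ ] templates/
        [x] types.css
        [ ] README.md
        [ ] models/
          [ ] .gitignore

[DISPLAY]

━━━━━━━━━━━━━━━━━━━━━━━━━━━━━━━━━━━━━
 CheckboxTree                        
─────────────────────────────────────
>[-] repo/                           
   [-] config/                       
     [-] api/                        
       [ ] package.json              
       [x] worker.h                  
       [ ] server.html               
     [x] worker.c                    
     [-] components/                 
       [x] cache.rs                  
       [ ] client.yaml               
       [ ] router.toml               
       [ ] cache.toml                
━━━━━━━━━━━━━━━━━━━━━━━━━━━━━━━━━━━━━
               ┗━━━━━━━━━━━━━━━━━━━━┛


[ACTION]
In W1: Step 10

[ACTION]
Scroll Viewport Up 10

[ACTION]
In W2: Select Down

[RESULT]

━━━━━━━━━━━━━━━━━━━━━━━━━━━━━━━━━━━━━
 CheckboxTree                        
─────────────────────────────────────
 [-] repo/                           
>  [-] config/                       
     [-] api/                        
       [ ] package.json              
       [x] worker.h                  
       [ ] server.html               
     [x] worker.c                    
     [-] components/                 
       [x] cache.rs                  
       [ ] client.yaml               
       [ ] router.toml               
       [ ] cache.toml                
━━━━━━━━━━━━━━━━━━━━━━━━━━━━━━━━━━━━━
               ┗━━━━━━━━━━━━━━━━━━━━┛


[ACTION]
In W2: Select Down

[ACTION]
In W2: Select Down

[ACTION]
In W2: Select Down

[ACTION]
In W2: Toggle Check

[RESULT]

━━━━━━━━━━━━━━━━━━━━━━━━━━━━━━━━━━━━━
 CheckboxTree                        
─────────────────────────────────────
 [-] repo/                           
   [-] config/                       
     [ ] api/                        
       [ ] package.json              
>      [ ] worker.h                  
       [ ] server.html               
     [x] worker.c                    
     [-] components/                 
       [x] cache.rs                  
       [ ] client.yaml               
       [ ] router.toml               
       [ ] cache.toml                
━━━━━━━━━━━━━━━━━━━━━━━━━━━━━━━━━━━━━
               ┗━━━━━━━━━━━━━━━━━━━━┛


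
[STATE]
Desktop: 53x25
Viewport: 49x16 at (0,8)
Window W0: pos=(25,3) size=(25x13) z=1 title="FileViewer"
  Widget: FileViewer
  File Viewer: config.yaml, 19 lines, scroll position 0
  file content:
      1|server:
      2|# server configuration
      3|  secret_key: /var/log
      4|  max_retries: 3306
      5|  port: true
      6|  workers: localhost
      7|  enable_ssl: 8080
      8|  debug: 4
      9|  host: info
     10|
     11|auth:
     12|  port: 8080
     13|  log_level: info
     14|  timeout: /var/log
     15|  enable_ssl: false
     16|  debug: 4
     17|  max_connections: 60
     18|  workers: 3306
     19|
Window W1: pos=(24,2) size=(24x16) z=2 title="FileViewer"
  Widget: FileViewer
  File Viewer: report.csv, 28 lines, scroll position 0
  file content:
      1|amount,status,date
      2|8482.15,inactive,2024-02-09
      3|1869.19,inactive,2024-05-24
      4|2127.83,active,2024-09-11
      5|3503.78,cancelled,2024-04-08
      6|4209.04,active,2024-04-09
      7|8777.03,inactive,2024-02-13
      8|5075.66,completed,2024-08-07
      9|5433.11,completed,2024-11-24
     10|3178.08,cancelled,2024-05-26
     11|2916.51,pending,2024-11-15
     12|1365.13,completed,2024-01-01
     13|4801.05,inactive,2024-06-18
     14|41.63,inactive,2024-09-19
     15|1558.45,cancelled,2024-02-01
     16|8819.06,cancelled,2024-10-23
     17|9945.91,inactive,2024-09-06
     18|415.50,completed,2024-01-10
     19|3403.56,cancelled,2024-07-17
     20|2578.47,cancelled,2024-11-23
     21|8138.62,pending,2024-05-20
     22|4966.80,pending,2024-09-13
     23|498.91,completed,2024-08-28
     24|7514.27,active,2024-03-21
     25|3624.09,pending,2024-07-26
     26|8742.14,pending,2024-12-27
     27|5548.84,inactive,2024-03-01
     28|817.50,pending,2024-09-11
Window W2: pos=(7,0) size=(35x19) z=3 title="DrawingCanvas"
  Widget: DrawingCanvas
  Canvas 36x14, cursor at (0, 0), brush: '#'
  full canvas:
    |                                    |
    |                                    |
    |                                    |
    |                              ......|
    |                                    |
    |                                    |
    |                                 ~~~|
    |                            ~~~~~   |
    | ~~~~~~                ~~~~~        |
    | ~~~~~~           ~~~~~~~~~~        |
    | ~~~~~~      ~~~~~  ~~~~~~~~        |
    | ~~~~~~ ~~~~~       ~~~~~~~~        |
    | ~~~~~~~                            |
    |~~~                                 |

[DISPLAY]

       ┃                                 ┃24-0░┃░
       ┃                                 ┃,202░┃░
       ┃                            ~~~~~┃24-0░┃░
       ┃ ~~~~~~                ~~~~~     ┃2024░┃░
       ┃ ~~~~~~           ~~~~~~~~~~     ┃,202░┃░
       ┃ ~~~~~~      ~~~~~  ~~~~~~~~     ┃,202░┃░
       ┃ ~~~~~~ ~~~~~       ~~~~~~~~     ┃,202░┃▼
       ┃ ~~~~~~~                         ┃024-░┃━
       ┃~~~                              ┃,202▼┃ 
       ┃                                 ┃━━━━━┛ 
       ┗━━━━━━━━━━━━━━━━━━━━━━━━━━━━━━━━━┛       
                                                 
                                                 
                                                 
                                                 
                                                 


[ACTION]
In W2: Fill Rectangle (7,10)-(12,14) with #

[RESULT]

       ┃                                 ┃24-0░┃░
       ┃                                 ┃,202░┃░
       ┃          #####             ~~~~~┃24-0░┃░
       ┃ ~~~~~~   #####        ~~~~~     ┃2024░┃░
       ┃ ~~~~~~   #####   ~~~~~~~~~~     ┃,202░┃░
       ┃ ~~~~~~   #####~~~  ~~~~~~~~     ┃,202░┃░
       ┃ ~~~~~~ ~~#####     ~~~~~~~~     ┃,202░┃▼
       ┃ ~~~~~~~  #####                  ┃024-░┃━
       ┃~~~                              ┃,202▼┃ 
       ┃                                 ┃━━━━━┛ 
       ┗━━━━━━━━━━━━━━━━━━━━━━━━━━━━━━━━━┛       
                                                 
                                                 
                                                 
                                                 
                                                 


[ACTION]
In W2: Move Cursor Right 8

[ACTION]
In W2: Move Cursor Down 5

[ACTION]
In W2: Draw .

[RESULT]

       ┃        .                        ┃24-0░┃░
       ┃                                 ┃,202░┃░
       ┃          #####             ~~~~~┃24-0░┃░
       ┃ ~~~~~~   #####        ~~~~~     ┃2024░┃░
       ┃ ~~~~~~   #####   ~~~~~~~~~~     ┃,202░┃░
       ┃ ~~~~~~   #####~~~  ~~~~~~~~     ┃,202░┃░
       ┃ ~~~~~~ ~~#####     ~~~~~~~~     ┃,202░┃▼
       ┃ ~~~~~~~  #####                  ┃024-░┃━
       ┃~~~                              ┃,202▼┃ 
       ┃                                 ┃━━━━━┛ 
       ┗━━━━━━━━━━━━━━━━━━━━━━━━━━━━━━━━━┛       
                                                 
                                                 
                                                 
                                                 
                                                 
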